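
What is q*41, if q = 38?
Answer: 1558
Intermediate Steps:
q*41 = 38*41 = 1558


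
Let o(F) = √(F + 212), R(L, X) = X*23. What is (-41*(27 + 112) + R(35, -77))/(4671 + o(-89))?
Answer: -5815395/3636353 + 1245*√123/3636353 ≈ -1.5954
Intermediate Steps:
R(L, X) = 23*X
o(F) = √(212 + F)
(-41*(27 + 112) + R(35, -77))/(4671 + o(-89)) = (-41*(27 + 112) + 23*(-77))/(4671 + √(212 - 89)) = (-41*139 - 1771)/(4671 + √123) = (-5699 - 1771)/(4671 + √123) = -7470/(4671 + √123)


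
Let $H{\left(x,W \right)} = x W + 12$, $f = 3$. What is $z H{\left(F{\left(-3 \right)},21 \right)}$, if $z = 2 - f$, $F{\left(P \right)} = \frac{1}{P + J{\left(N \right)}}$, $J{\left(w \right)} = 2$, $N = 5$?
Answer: $9$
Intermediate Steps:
$F{\left(P \right)} = \frac{1}{2 + P}$ ($F{\left(P \right)} = \frac{1}{P + 2} = \frac{1}{2 + P}$)
$z = -1$ ($z = 2 - 3 = -1$)
$H{\left(x,W \right)} = 12 + W x$ ($H{\left(x,W \right)} = W x + 12 = 12 + W x$)
$z H{\left(F{\left(-3 \right)},21 \right)} = - (12 + \frac{21}{2 - 3}) = - (12 + \frac{21}{-1}) = - (12 + 21 \left(-1\right)) = - (12 - 21) = \left(-1\right) \left(-9\right) = 9$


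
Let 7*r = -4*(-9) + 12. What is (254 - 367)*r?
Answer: -5424/7 ≈ -774.86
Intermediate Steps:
r = 48/7 (r = (-4*(-9) + 12)/7 = (36 + 12)/7 = (⅐)*48 = 48/7 ≈ 6.8571)
(254 - 367)*r = (254 - 367)*(48/7) = -113*48/7 = -5424/7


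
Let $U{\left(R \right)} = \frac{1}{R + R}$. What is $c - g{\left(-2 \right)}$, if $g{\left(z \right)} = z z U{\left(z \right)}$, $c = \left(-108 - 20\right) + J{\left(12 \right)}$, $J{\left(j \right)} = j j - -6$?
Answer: $23$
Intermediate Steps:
$U{\left(R \right)} = \frac{1}{2 R}$
$J{\left(j \right)} = 6 + j^{2}$ ($J{\left(j \right)} = j^{2} + 6 = 6 + j^{2}$)
$c = 22$ ($c = \left(-108 - 20\right) + \left(6 + 12^{2}\right) = -128 + \left(6 + 144\right) = -128 + 150 = 22$)
$g{\left(z \right)} = \frac{z}{2}$ ($g{\left(z \right)} = z z \frac{1}{2 z} = z^{2} \frac{1}{2 z} = \frac{z}{2}$)
$c - g{\left(-2 \right)} = 22 - \frac{1}{2} \left(-2\right) = 22 - -1 = 22 + 1 = 23$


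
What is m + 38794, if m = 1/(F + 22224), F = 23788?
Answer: 1784989529/46012 ≈ 38794.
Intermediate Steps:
m = 1/46012 (m = 1/(23788 + 22224) = 1/46012 ≈ 2.1733e-5)
m + 38794 = 1/46012 + 38794 = 1784989529/46012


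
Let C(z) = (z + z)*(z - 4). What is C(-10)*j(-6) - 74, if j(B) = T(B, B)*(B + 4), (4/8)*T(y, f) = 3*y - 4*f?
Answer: -6794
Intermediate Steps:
T(y, f) = -8*f + 6*y (T(y, f) = 2*(3*y - 4*f) = 2*(-4*f + 3*y) = -8*f + 6*y)
j(B) = -2*B*(4 + B) (j(B) = (-8*B + 6*B)*(B + 4) = (-2*B)*(4 + B) = -2*B*(4 + B))
C(z) = 2*z*(-4 + z) (C(z) = (2*z)*(-4 + z) = 2*z*(-4 + z))
C(-10)*j(-6) - 74 = (2*(-10)*(-4 - 10))*(-2*(-6)*(4 - 6)) - 74 = (2*(-10)*(-14))*(-2*(-6)*(-2)) - 74 = 280*(-24) - 74 = -6720 - 74 = -6794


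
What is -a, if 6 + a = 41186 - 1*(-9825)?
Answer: -51005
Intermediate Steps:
a = 51005 (a = -6 + (41186 - 1*(-9825)) = -6 + (41186 + 9825) = -6 + 51011 = 51005)
-a = -1*51005 = -51005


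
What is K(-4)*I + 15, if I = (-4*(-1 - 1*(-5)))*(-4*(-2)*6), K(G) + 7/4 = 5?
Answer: -2481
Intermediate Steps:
K(G) = 13/4 (K(G) = -7/4 + 5 = 13/4)
I = -768 (I = (-4*(-1 + 5))*(8*6) = -4*4*48 = -16*48 = -768)
K(-4)*I + 15 = (13/4)*(-768) + 15 = -2496 + 15 = -2481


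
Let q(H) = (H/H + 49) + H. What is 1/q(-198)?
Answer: -1/148 ≈ -0.0067568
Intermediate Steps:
q(H) = 50 + H (q(H) = (1 + 49) + H = 50 + H)
1/q(-198) = 1/(50 - 198) = 1/(-148) = -1/148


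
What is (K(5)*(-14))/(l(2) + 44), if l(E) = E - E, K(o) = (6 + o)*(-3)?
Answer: 21/2 ≈ 10.500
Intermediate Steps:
K(o) = -18 - 3*o
l(E) = 0
(K(5)*(-14))/(l(2) + 44) = ((-18 - 3*5)*(-14))/(0 + 44) = ((-18 - 15)*(-14))/44 = -33*(-14)*(1/44) = 462*(1/44) = 21/2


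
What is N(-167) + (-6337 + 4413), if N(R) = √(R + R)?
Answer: -1924 + I*√334 ≈ -1924.0 + 18.276*I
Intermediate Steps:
N(R) = √2*√R (N(R) = √(2*R) = √2*√R)
N(-167) + (-6337 + 4413) = √2*√(-167) + (-6337 + 4413) = √2*(I*√167) - 1924 = I*√334 - 1924 = -1924 + I*√334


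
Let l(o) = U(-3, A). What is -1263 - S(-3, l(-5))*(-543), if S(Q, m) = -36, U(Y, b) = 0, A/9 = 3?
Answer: -20811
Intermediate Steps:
A = 27 (A = 9*3 = 27)
l(o) = 0
-1263 - S(-3, l(-5))*(-543) = -1263 - 1*(-36)*(-543) = -1263 + 36*(-543) = -1263 - 19548 = -20811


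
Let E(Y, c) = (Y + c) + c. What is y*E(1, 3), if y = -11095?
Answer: -77665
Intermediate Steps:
E(Y, c) = Y + 2*c
y*E(1, 3) = -11095*(1 + 2*3) = -11095*(1 + 6) = -11095*7 = -77665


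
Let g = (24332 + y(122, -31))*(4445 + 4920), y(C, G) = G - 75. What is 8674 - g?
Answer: -226867816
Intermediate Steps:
y(C, G) = -75 + G
g = 226876490 (g = (24332 + (-75 - 31))*(4445 + 4920) = (24332 - 106)*9365 = 24226*9365 = 226876490)
8674 - g = 8674 - 1*226876490 = 8674 - 226876490 = -226867816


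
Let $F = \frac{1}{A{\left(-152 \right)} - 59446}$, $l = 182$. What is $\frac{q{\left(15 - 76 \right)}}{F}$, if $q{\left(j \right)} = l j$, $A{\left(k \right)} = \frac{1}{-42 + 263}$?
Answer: $\frac{11219480510}{17} \approx 6.5997 \cdot 10^{8}$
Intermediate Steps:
$A{\left(k \right)} = \frac{1}{221}$
$q{\left(j \right)} = 182 j$
$F = - \frac{221}{13137565}$ ($F = \frac{1}{\frac{1}{221} - 59446} = \frac{1}{- \frac{13137565}{221}} = - \frac{221}{13137565} \approx -1.6822 \cdot 10^{-5}$)
$\frac{q{\left(15 - 76 \right)}}{F} = \frac{182 \left(15 - 76\right)}{- \frac{221}{13137565}} = 182 \left(-61\right) \left(- \frac{13137565}{221}\right) = \left(-11102\right) \left(- \frac{13137565}{221}\right) = \frac{11219480510}{17}$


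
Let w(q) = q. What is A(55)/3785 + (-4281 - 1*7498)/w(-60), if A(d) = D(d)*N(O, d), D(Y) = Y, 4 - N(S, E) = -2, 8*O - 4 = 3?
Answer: 8920663/45420 ≈ 196.40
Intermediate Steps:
O = 7/8 (O = 1/2 + (1/8)*3 = 1/2 + 3/8 = 7/8 ≈ 0.87500)
N(S, E) = 6 (N(S, E) = 4 - 1*(-2) = 4 + 2 = 6)
A(d) = 6*d (A(d) = d*6 = 6*d)
A(55)/3785 + (-4281 - 1*7498)/w(-60) = (6*55)/3785 + (-4281 - 1*7498)/(-60) = 330*(1/3785) + (-4281 - 7498)*(-1/60) = 66/757 - 11779*(-1/60) = 66/757 + 11779/60 = 8920663/45420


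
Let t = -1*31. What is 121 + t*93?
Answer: -2762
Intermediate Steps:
t = -31
121 + t*93 = 121 - 31*93 = 121 - 2883 = -2762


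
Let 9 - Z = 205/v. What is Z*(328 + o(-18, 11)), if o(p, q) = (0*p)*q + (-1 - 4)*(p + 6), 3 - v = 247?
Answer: 232897/61 ≈ 3818.0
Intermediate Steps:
v = -244 (v = 3 - 1*247 = 3 - 247 = -244)
o(p, q) = -30 - 5*p (o(p, q) = 0*q - 5*(6 + p) = 0 + (-30 - 5*p) = -30 - 5*p)
Z = 2401/244 (Z = 9 - 205/(-244) = 9 - 205*(-1)/244 = 9 - 1*(-205/244) = 9 + 205/244 = 2401/244 ≈ 9.8402)
Z*(328 + o(-18, 11)) = 2401*(328 + (-30 - 5*(-18)))/244 = 2401*(328 + (-30 + 90))/244 = 2401*(328 + 60)/244 = (2401/244)*388 = 232897/61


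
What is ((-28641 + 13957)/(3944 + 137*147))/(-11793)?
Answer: 14684/284010819 ≈ 5.1702e-5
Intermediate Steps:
((-28641 + 13957)/(3944 + 137*147))/(-11793) = -14684/(3944 + 20139)*(-1/11793) = -14684/24083*(-1/11793) = 14684/284010819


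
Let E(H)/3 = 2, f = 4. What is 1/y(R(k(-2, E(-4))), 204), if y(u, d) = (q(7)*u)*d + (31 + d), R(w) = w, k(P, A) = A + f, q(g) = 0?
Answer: 1/235 ≈ 0.0042553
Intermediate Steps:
E(H) = 6 (E(H) = 3*2 = 6)
k(P, A) = 4 + A (k(P, A) = A + 4 = 4 + A)
y(u, d) = 31 + d (y(u, d) = (0*u)*d + (31 + d) = 0*d + (31 + d) = 0 + (31 + d) = 31 + d)
1/y(R(k(-2, E(-4))), 204) = 1/(31 + 204) = 1/235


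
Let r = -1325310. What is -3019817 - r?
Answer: -1694507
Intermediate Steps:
-3019817 - r = -3019817 - 1*(-1325310) = -3019817 + 1325310 = -1694507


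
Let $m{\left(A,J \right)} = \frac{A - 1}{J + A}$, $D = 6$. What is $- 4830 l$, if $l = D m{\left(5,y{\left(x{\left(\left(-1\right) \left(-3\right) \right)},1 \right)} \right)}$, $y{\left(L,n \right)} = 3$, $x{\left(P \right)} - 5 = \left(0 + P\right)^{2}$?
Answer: $-14490$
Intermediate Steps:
$x{\left(P \right)} = 5 + P^{2}$ ($x{\left(P \right)} = 5 + \left(0 + P\right)^{2} = 5 + P^{2}$)
$m{\left(A,J \right)} = \frac{-1 + A}{A + J}$
$l = 3$ ($l = 6 \frac{-1 + 5}{5 + 3} = 6 \cdot \frac{1}{8} \cdot 4 = 6 \cdot \frac{1}{2} = 3$)
$- 4830 l = \left(-4830\right) 3 = -14490$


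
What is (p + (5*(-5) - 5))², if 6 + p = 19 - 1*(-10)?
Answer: 49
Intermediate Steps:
p = 23 (p = -6 + (19 - 1*(-10)) = -6 + (19 + 10) = -6 + 29 = 23)
(p + (5*(-5) - 5))² = (23 + (5*(-5) - 5))² = (23 + (-25 - 5))² = (23 - 30)² = (-7)² = 49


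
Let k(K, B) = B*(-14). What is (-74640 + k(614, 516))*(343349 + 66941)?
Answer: -33587980560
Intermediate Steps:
k(K, B) = -14*B
(-74640 + k(614, 516))*(343349 + 66941) = (-74640 - 14*516)*(343349 + 66941) = (-74640 - 7224)*410290 = -81864*410290 = -33587980560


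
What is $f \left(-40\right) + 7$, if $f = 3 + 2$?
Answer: $-193$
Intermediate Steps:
$f = 5$
$f \left(-40\right) + 7 = 5 \left(-40\right) + 7 = -200 + 7 = -193$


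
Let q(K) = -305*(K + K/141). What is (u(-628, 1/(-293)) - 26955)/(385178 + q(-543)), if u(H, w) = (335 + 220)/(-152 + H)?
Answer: -65879759/1349008752 ≈ -0.048836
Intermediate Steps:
u(H, w) = 555/(-152 + H)
q(K) = -43310*K/141 (q(K) = -305*(K + K*(1/141)) = -305*(K + K/141) = -43310*K/141)
(u(-628, 1/(-293)) - 26955)/(385178 + q(-543)) = (555/(-152 - 628) - 26955)/(385178 - 43310/141*(-543)) = (555/(-780) - 26955)/(385178 + 7839110/47) = (555*(-1/780) - 26955)/(25942476/47) = (-37/52 - 26955)*(47/25942476) = -1401697/52*47/25942476 = -65879759/1349008752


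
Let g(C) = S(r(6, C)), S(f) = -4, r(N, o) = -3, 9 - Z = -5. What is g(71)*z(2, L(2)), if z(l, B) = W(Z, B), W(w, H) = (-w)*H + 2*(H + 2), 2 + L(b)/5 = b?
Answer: -16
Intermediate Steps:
Z = 14 (Z = 9 - 1*(-5) = 9 + 5 = 14)
g(C) = -4
L(b) = -10 + 5*b
W(w, H) = 4 + 2*H - H*w (W(w, H) = -H*w + 2*(2 + H) = -H*w + (4 + 2*H) = 4 + 2*H - H*w)
z(l, B) = 4 - 12*B (z(l, B) = 4 + 2*B - 1*B*14 = 4 + 2*B - 14*B = 4 - 12*B)
g(71)*z(2, L(2)) = -4*(4 - 12*(-10 + 5*2)) = -4*(4 - 12*(-10 + 10)) = -4*(4 - 12*0) = -4*(4 + 0) = -4*4 = -16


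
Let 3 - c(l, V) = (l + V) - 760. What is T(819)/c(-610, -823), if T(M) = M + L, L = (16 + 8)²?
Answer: 155/244 ≈ 0.63525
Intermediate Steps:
L = 576 (L = 24² = 576)
c(l, V) = 763 - V - l (c(l, V) = 3 - ((l + V) - 760) = 3 - ((V + l) - 760) = 3 - (-760 + V + l) = 3 + (760 - V - l) = 763 - V - l)
T(M) = 576 + M (T(M) = M + 576 = 576 + M)
T(819)/c(-610, -823) = (576 + 819)/(763 - 1*(-823) - 1*(-610)) = 1395/(763 + 823 + 610) = 1395/2196 = 1395*(1/2196) = 155/244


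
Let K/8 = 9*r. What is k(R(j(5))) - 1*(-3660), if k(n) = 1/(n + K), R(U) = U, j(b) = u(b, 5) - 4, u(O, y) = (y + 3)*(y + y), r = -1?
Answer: 14641/4 ≈ 3660.3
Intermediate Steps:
u(O, y) = 2*y*(3 + y) (u(O, y) = (3 + y)*(2*y) = 2*y*(3 + y))
K = -72 (K = 8*(9*(-1)) = 8*(-9) = -72)
j(b) = 76 (j(b) = 2*5*(3 + 5) - 4 = 2*5*8 - 4 = 80 - 4 = 76)
k(n) = 1/(-72 + n) (k(n) = 1/(n - 72) = 1/(-72 + n))
k(R(j(5))) - 1*(-3660) = 1/(-72 + 76) - 1*(-3660) = 1/4 + 3660 = ¼ + 3660 = 14641/4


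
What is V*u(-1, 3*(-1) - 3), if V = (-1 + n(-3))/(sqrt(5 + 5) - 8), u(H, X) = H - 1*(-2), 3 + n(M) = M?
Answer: 28/27 + 7*sqrt(10)/54 ≈ 1.4470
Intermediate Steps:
n(M) = -3 + M
u(H, X) = 2 + H (u(H, X) = H + 2 = 2 + H)
V = -7/(-8 + sqrt(10)) (V = (-1 + (-3 - 3))/(sqrt(5 + 5) - 8) = (-1 - 6)/(sqrt(10) - 8) = -7/(-8 + sqrt(10)) ≈ 1.4470)
V*u(-1, 3*(-1) - 3) = (28/27 + 7*sqrt(10)/54)*(2 - 1) = (28/27 + 7*sqrt(10)/54)*1 = 28/27 + 7*sqrt(10)/54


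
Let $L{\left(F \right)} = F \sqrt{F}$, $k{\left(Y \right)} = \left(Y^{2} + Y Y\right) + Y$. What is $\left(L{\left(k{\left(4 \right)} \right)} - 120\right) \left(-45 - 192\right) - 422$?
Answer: $-23174$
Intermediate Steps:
$k{\left(Y \right)} = Y + 2 Y^{2}$ ($k{\left(Y \right)} = \left(Y^{2} + Y^{2}\right) + Y = 2 Y^{2} + Y = Y + 2 Y^{2}$)
$L{\left(F \right)} = F^{\frac{3}{2}}$
$\left(L{\left(k{\left(4 \right)} \right)} - 120\right) \left(-45 - 192\right) - 422 = \left(\left(4 \left(1 + 2 \cdot 4\right)\right)^{\frac{3}{2}} - 120\right) \left(-45 - 192\right) - 422 = \left(\left(4 \left(1 + 8\right)\right)^{\frac{3}{2}} - 120\right) \left(-237\right) - 422 = \left(\left(4 \cdot 9\right)^{\frac{3}{2}} - 120\right) \left(-237\right) - 422 = \left(36^{\frac{3}{2}} - 120\right) \left(-237\right) - 422 = \left(216 - 120\right) \left(-237\right) - 422 = 96 \left(-237\right) - 422 = -22752 - 422 = -23174$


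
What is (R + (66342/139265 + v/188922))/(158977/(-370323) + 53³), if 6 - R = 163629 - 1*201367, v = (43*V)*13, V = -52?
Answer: 57932186536664124/228504439651181365 ≈ 0.25353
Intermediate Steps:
v = -29068 (v = (43*(-52))*13 = -2236*13 = -29068)
R = 37744 (R = 6 - (163629 - 1*201367) = 6 - (163629 - 201367) = 6 - 1*(-37738) = 6 + 37738 = 37744)
(R + (66342/139265 + v/188922))/(158977/(-370323) + 53³) = (37744 + (66342/139265 - 29068/188922))/(158977/(-370323) + 53³) = (37744 + (66342*(1/139265) - 29068*1/188922))/(158977*(-1/370323) + 148877) = (37744 + (66342/139265 - 14534/94461))/(-158977/370323 + 148877) = (37744 + 184463224/571961355)/(55132418294/370323) = (21588293846344/571961355)*(370323/55132418294) = 57932186536664124/228504439651181365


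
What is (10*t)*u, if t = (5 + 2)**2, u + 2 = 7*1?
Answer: 2450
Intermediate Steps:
u = 5 (u = -2 + 7*1 = -2 + 7 = 5)
t = 49 (t = 7**2 = 49)
(10*t)*u = (10*49)*5 = 490*5 = 2450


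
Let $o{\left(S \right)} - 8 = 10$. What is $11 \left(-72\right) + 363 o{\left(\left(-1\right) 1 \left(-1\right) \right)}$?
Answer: $5742$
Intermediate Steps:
$o{\left(S \right)} = 18$ ($o{\left(S \right)} = 8 + 10 = 18$)
$11 \left(-72\right) + 363 o{\left(\left(-1\right) 1 \left(-1\right) \right)} = 11 \left(-72\right) + 363 \cdot 18 = -792 + 6534 = 5742$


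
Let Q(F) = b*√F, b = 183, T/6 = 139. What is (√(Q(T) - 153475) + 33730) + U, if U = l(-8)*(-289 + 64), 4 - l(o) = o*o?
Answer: 47230 + √(-153475 + 183*√834) ≈ 47230.0 + 384.95*I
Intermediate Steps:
T = 834 (T = 6*139 = 834)
l(o) = 4 - o² (l(o) = 4 - o*o = 4 - o²)
Q(F) = 183*√F
U = 13500 (U = (4 - 1*(-8)²)*(-289 + 64) = (4 - 1*64)*(-225) = (4 - 64)*(-225) = -60*(-225) = 13500)
(√(Q(T) - 153475) + 33730) + U = (√(183*√834 - 153475) + 33730) + 13500 = (√(-153475 + 183*√834) + 33730) + 13500 = (33730 + √(-153475 + 183*√834)) + 13500 = 47230 + √(-153475 + 183*√834)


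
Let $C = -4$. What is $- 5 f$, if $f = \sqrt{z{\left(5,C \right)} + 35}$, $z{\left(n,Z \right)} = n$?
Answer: $- 10 \sqrt{10} \approx -31.623$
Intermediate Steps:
$f = 2 \sqrt{10}$ ($f = \sqrt{5 + 35} = \sqrt{40} = 2 \sqrt{10} \approx 6.3246$)
$- 5 f = - 5 \cdot 2 \sqrt{10} = - 10 \sqrt{10}$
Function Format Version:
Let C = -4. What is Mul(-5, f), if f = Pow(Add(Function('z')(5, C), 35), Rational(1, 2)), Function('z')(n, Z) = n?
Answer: Mul(-10, Pow(10, Rational(1, 2))) ≈ -31.623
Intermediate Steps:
f = Mul(2, Pow(10, Rational(1, 2))) (f = Pow(Add(5, 35), Rational(1, 2)) = Pow(40, Rational(1, 2)) = Mul(2, Pow(10, Rational(1, 2))) ≈ 6.3246)
Mul(-5, f) = Mul(-5, Mul(2, Pow(10, Rational(1, 2)))) = Mul(-10, Pow(10, Rational(1, 2)))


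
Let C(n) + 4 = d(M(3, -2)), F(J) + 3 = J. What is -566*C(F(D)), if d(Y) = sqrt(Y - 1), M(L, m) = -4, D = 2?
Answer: 2264 - 566*I*sqrt(5) ≈ 2264.0 - 1265.6*I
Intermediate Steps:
F(J) = -3 + J
d(Y) = sqrt(-1 + Y)
C(n) = -4 + I*sqrt(5) (C(n) = -4 + sqrt(-1 - 4) = -4 + sqrt(-5) = -4 + I*sqrt(5))
-566*C(F(D)) = -566*(-4 + I*sqrt(5)) = 2264 - 566*I*sqrt(5)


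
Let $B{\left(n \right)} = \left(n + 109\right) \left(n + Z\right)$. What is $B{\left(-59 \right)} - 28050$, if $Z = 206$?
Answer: $-20700$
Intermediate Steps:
$B{\left(n \right)} = \left(109 + n\right) \left(206 + n\right)$ ($B{\left(n \right)} = \left(n + 109\right) \left(n + 206\right) = \left(109 + n\right) \left(206 + n\right)$)
$B{\left(-59 \right)} - 28050 = \left(22454 + \left(-59\right)^{2} + 315 \left(-59\right)\right) - 28050 = \left(22454 + 3481 - 18585\right) - 28050 = 7350 - 28050 = -20700$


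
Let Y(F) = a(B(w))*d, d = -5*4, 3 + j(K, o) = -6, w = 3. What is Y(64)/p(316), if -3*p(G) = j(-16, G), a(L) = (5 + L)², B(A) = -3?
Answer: -80/3 ≈ -26.667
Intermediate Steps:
j(K, o) = -9 (j(K, o) = -3 - 6 = -9)
d = -20
p(G) = 3 (p(G) = -⅓*(-9) = 3)
Y(F) = -80 (Y(F) = (5 - 3)²*(-20) = 2²*(-20) = 4*(-20) = -80)
Y(64)/p(316) = -80/3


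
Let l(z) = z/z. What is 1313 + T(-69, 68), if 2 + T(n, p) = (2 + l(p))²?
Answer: 1320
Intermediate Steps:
l(z) = 1
T(n, p) = 7 (T(n, p) = -2 + (2 + 1)² = -2 + 3² = -2 + 9 = 7)
1313 + T(-69, 68) = 1313 + 7 = 1320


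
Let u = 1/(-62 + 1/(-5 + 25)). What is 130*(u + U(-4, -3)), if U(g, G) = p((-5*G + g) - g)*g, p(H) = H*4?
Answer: -38659400/1239 ≈ -31202.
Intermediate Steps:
p(H) = 4*H
u = -20/1239 (u = 1/(-62 + 1/20) = 1/(-1239/20) = -20/1239 ≈ -0.016142)
U(g, G) = -20*G*g (U(g, G) = (4*((-5*G + g) - g))*g = (4*((g - 5*G) - g))*g = (4*(-5*G))*g = (-20*G)*g = -20*G*g)
130*(u + U(-4, -3)) = 130*(-20/1239 - 20*(-3)*(-4)) = 130*(-20/1239 - 240) = 130*(-297380/1239) = -38659400/1239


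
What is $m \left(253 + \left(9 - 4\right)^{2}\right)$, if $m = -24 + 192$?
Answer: $46704$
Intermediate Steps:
$m = 168$
$m \left(253 + \left(9 - 4\right)^{2}\right) = 168 \left(253 + \left(9 - 4\right)^{2}\right) = 168 \left(253 + 5^{2}\right) = 168 \left(253 + 25\right) = 168 \cdot 278 = 46704$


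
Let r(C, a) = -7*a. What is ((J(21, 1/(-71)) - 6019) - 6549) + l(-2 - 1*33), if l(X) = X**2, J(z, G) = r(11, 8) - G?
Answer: -809328/71 ≈ -11399.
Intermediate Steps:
J(z, G) = -56 - G (J(z, G) = -7*8 - G = -56 - G)
((J(21, 1/(-71)) - 6019) - 6549) + l(-2 - 1*33) = (((-56 - 1/(-71)) - 6019) - 6549) + (-2 - 1*33)**2 = (((-56 - 1*(-1/71)) - 6019) - 6549) + (-2 - 33)**2 = (((-56 + 1/71) - 6019) - 6549) + (-35)**2 = ((-3975/71 - 6019) - 6549) + 1225 = (-431324/71 - 6549) + 1225 = -896303/71 + 1225 = -809328/71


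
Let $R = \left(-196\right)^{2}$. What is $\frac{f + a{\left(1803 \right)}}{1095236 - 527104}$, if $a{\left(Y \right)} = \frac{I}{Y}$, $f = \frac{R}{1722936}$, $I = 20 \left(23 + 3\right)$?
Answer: $\frac{20108141}{36768243775422} \approx 5.4689 \cdot 10^{-7}$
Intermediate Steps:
$I = 520$ ($I = 20 \cdot 26 = 520$)
$R = 38416$
$f = \frac{4802}{215367}$ ($f = \frac{38416}{1722936} = 38416 \cdot \frac{1}{1722936} = \frac{4802}{215367} \approx 0.022297$)
$a{\left(Y \right)} = \frac{520}{Y}$
$\frac{f + a{\left(1803 \right)}}{1095236 - 527104} = \frac{\frac{4802}{215367} + \frac{520}{1803}}{1095236 - 527104} = \frac{\frac{4802}{215367} + 520 \cdot \frac{1}{1803}}{568132} = \left(\frac{4802}{215367} + \frac{520}{1803}\right) \frac{1}{568132} = \frac{40216282}{129435567} \cdot \frac{1}{568132} = \frac{20108141}{36768243775422}$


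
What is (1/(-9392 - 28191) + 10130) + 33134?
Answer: 1625990911/37583 ≈ 43264.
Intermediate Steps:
(1/(-9392 - 28191) + 10130) + 33134 = (1/(-37583) + 10130) + 33134 = (-1/37583 + 10130) + 33134 = 380715789/37583 + 33134 = 1625990911/37583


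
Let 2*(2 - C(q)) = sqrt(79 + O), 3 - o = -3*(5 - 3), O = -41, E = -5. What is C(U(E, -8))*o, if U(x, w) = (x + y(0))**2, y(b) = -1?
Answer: 18 - 9*sqrt(38)/2 ≈ -9.7399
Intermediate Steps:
U(x, w) = (-1 + x)**2 (U(x, w) = (x - 1)**2 = (-1 + x)**2)
o = 9 (o = 3 - (-3)*(5 - 3) = 3 - (-3)*2 = 3 - 1*(-6) = 3 + 6 = 9)
C(q) = 2 - sqrt(38)/2 (C(q) = 2 - sqrt(79 - 41)/2 = 2 - sqrt(38)/2)
C(U(E, -8))*o = (2 - sqrt(38)/2)*9 = 18 - 9*sqrt(38)/2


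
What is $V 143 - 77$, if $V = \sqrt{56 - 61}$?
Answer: $-77 + 143 i \sqrt{5} \approx -77.0 + 319.76 i$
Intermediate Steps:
$V = i \sqrt{5}$ ($V = \sqrt{-5} = i \sqrt{5} \approx 2.2361 i$)
$V 143 - 77 = i \sqrt{5} \cdot 143 - 77 = 143 i \sqrt{5} - 77 = -77 + 143 i \sqrt{5}$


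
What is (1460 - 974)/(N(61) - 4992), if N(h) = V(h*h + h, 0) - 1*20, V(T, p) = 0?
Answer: -243/2506 ≈ -0.096967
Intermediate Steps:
N(h) = -20 (N(h) = 0 - 1*20 = 0 - 20 = -20)
(1460 - 974)/(N(61) - 4992) = (1460 - 974)/(-20 - 4992) = 486/(-5012) = 486*(-1/5012) = -243/2506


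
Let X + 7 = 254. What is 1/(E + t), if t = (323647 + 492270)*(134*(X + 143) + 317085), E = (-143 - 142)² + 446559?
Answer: 1/301355392149 ≈ 3.3183e-12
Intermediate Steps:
X = 247 (X = -7 + 254 = 247)
E = 527784 (E = (-285)² + 446559 = 81225 + 446559 = 527784)
t = 301354864365 (t = (323647 + 492270)*(134*(247 + 143) + 317085) = 815917*(134*390 + 317085) = 815917*(52260 + 317085) = 815917*369345 = 301354864365)
1/(E + t) = 1/(527784 + 301354864365) = 1/301355392149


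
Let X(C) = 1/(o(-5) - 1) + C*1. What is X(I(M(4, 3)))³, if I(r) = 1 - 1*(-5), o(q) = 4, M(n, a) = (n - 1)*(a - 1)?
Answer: 6859/27 ≈ 254.04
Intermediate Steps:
M(n, a) = (-1 + a)*(-1 + n) (M(n, a) = (-1 + n)*(-1 + a) = (-1 + a)*(-1 + n))
I(r) = 6 (I(r) = 1 + 5 = 6)
X(C) = ⅓ + C (X(C) = 1/(4 - 1) + C*1 = 1/3 + C = ⅓ + C)
X(I(M(4, 3)))³ = (⅓ + 6)³ = (19/3)³ = 6859/27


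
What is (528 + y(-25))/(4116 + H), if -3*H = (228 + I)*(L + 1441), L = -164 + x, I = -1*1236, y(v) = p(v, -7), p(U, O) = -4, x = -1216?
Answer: 131/6153 ≈ 0.021290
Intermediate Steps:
y(v) = -4
I = -1236
L = -1380 (L = -164 - 1216 = -1380)
H = 20496 (H = -(228 - 1236)*(-1380 + 1441)/3 = -(-336)*61 = -⅓*(-61488) = 20496)
(528 + y(-25))/(4116 + H) = (528 - 4)/(4116 + 20496) = 524/24612 = 524*(1/24612) = 131/6153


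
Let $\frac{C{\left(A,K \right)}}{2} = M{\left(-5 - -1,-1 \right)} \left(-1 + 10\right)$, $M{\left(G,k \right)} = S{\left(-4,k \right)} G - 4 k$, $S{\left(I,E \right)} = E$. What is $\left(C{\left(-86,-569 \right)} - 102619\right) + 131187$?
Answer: $28712$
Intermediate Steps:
$M{\left(G,k \right)} = - 4 k + G k$ ($M{\left(G,k \right)} = k G - 4 k = G k - 4 k = - 4 k + G k$)
$C{\left(A,K \right)} = 144$ ($C{\left(A,K \right)} = 2 - (-4 - 4) \left(-1 + 10\right) = 2 - (-4 + \left(-5 + 1\right)) 9 = 2 - (-4 - 4) 9 = 2 \left(-1\right) \left(-8\right) 9 = 2 \cdot 8 \cdot 9 = 2 \cdot 72 = 144$)
$\left(C{\left(-86,-569 \right)} - 102619\right) + 131187 = \left(144 - 102619\right) + 131187 = -102475 + 131187 = 28712$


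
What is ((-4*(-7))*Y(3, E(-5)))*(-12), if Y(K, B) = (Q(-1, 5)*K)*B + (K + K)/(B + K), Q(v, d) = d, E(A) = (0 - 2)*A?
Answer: -657216/13 ≈ -50555.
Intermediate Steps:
E(A) = -2*A
Y(K, B) = 2*K/(B + K) + 5*B*K (Y(K, B) = (5*K)*B + (K + K)/(B + K) = 5*B*K + (2*K)/(B + K) = 5*B*K + 2*K/(B + K) = 2*K/(B + K) + 5*B*K)
((-4*(-7))*Y(3, E(-5)))*(-12) = ((-4*(-7))*(3*(2 + 5*(-2*(-5))² + 5*(-2*(-5))*3)/(-2*(-5) + 3)))*(-12) = (28*(3*(2 + 5*10² + 5*10*3)/(10 + 3)))*(-12) = (28*(3*(2 + 5*100 + 150)/13))*(-12) = (28*(3*(1/13)*(2 + 500 + 150)))*(-12) = (28*(3*(1/13)*652))*(-12) = (28*(1956/13))*(-12) = (54768/13)*(-12) = -657216/13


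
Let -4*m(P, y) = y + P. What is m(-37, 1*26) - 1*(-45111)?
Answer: 180455/4 ≈ 45114.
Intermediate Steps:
m(P, y) = -P/4 - y/4 (m(P, y) = -(y + P)/4 = -(P + y)/4 = -P/4 - y/4)
m(-37, 1*26) - 1*(-45111) = (-¼*(-37) - 26/4) - 1*(-45111) = (37/4 - ¼*26) + 45111 = (37/4 - 13/2) + 45111 = 11/4 + 45111 = 180455/4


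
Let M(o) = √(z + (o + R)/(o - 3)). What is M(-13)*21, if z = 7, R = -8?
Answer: 21*√133/4 ≈ 60.546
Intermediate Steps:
M(o) = √(7 + (-8 + o)/(-3 + o)) (M(o) = √(7 + (o - 8)/(o - 3)) = √(7 + (-8 + o)/(-3 + o)))
M(-13)*21 = √((-29 + 8*(-13))/(-3 - 13))*21 = √((-29 - 104)/(-16))*21 = √(-1/16*(-133))*21 = √(133/16)*21 = (√133/4)*21 = 21*√133/4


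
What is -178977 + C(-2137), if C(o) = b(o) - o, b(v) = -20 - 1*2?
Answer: -176862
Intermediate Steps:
b(v) = -22 (b(v) = -20 - 2 = -22)
C(o) = -22 - o
-178977 + C(-2137) = -178977 + (-22 - 1*(-2137)) = -178977 + (-22 + 2137) = -178977 + 2115 = -176862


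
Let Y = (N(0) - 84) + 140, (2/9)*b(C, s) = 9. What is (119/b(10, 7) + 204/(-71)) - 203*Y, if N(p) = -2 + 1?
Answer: -64209541/5751 ≈ -11165.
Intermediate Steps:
b(C, s) = 81/2 (b(C, s) = (9/2)*9 = 81/2)
N(p) = -1
Y = 55 (Y = (-1 - 84) + 140 = -85 + 140 = 55)
(119/b(10, 7) + 204/(-71)) - 203*Y = (119/(81/2) + 204/(-71)) - 203*55 = (119*(2/81) + 204*(-1/71)) - 11165 = (238/81 - 204/71) - 11165 = 374/5751 - 11165 = -64209541/5751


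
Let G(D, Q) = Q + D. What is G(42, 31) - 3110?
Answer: -3037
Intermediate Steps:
G(D, Q) = D + Q
G(42, 31) - 3110 = (42 + 31) - 3110 = 73 - 3110 = -3037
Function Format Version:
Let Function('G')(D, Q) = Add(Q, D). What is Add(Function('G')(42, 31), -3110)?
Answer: -3037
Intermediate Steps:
Function('G')(D, Q) = Add(D, Q)
Add(Function('G')(42, 31), -3110) = Add(Add(42, 31), -3110) = Add(73, -3110) = -3037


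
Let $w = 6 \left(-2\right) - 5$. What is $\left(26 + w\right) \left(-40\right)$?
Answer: $-360$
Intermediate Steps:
$w = -17$ ($w = -12 - 5 = -17$)
$\left(26 + w\right) \left(-40\right) = \left(26 - 17\right) \left(-40\right) = 9 \left(-40\right) = -360$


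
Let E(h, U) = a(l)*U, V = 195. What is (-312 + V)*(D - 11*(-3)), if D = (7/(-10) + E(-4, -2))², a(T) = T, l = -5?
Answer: -1398033/100 ≈ -13980.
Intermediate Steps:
E(h, U) = -5*U
D = 8649/100 (D = (7/(-10) - 5*(-2))² = (7*(-⅒) + 10)² = (-7/10 + 10)² = (93/10)² = 8649/100 ≈ 86.490)
(-312 + V)*(D - 11*(-3)) = (-312 + 195)*(8649/100 - 11*(-3)) = -117*(8649/100 + 33) = -117*11949/100 = -1398033/100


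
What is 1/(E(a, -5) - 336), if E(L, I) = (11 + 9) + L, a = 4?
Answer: -1/312 ≈ -0.0032051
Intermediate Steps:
E(L, I) = 20 + L
1/(E(a, -5) - 336) = 1/((20 + 4) - 336) = 1/(24 - 336) = 1/(-312) = -1/312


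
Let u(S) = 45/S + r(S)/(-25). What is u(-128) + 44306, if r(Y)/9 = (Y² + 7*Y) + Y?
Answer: 24816671/640 ≈ 38776.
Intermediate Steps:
r(Y) = 9*Y² + 72*Y (r(Y) = 9*((Y² + 7*Y) + Y) = 9*(Y² + 8*Y) = 9*Y² + 72*Y)
u(S) = 45/S - 9*S*(8 + S)/25 (u(S) = 45/S + (9*S*(8 + S))/(-25) = 45/S + (9*S*(8 + S))*(-1/25) = 45/S - 9*S*(8 + S)/25)
u(-128) + 44306 = (9/25)*(125 - 1*(-128)²*(8 - 128))/(-128) + 44306 = (9/25)*(-1/128)*(125 - 1*16384*(-120)) + 44306 = (9/25)*(-1/128)*(125 + 1966080) + 44306 = (9/25)*(-1/128)*1966205 + 44306 = -3539169/640 + 44306 = 24816671/640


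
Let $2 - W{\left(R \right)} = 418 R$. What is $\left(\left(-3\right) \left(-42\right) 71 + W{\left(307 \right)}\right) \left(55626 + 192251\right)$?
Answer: $-29591060506$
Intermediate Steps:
$W{\left(R \right)} = 2 - 418 R$
$\left(\left(-3\right) \left(-42\right) 71 + W{\left(307 \right)}\right) \left(55626 + 192251\right) = \left(\left(-3\right) \left(-42\right) 71 + \left(2 - 128326\right)\right) \left(55626 + 192251\right) = \left(126 \cdot 71 + \left(2 - 128326\right)\right) 247877 = \left(8946 - 128324\right) 247877 = \left(-119378\right) 247877 = -29591060506$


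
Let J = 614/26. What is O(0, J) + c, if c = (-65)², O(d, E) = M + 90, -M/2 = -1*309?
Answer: 4933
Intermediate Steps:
J = 307/13 (J = 614*(1/26) = 307/13 ≈ 23.615)
M = 618 (M = -(-2)*309 = -2*(-309) = 618)
O(d, E) = 708 (O(d, E) = 618 + 90 = 708)
c = 4225
O(0, J) + c = 708 + 4225 = 4933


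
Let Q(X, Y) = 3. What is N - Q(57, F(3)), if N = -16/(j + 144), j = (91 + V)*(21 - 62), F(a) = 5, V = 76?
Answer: -20093/6703 ≈ -2.9976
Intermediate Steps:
j = -6847 (j = (91 + 76)*(21 - 62) = 167*(-41) = -6847)
N = 16/6703 (N = -16/(-6847 + 144) = -16/(-6703) = -1/6703*(-16) = 16/6703 ≈ 0.0023870)
N - Q(57, F(3)) = 16/6703 - 1*3 = 16/6703 - 3 = -20093/6703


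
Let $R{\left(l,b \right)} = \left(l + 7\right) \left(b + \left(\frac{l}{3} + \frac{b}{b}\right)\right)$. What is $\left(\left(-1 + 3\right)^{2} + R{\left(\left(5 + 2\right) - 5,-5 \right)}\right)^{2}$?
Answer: $676$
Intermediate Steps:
$R{\left(l,b \right)} = \left(7 + l\right) \left(1 + b + \frac{l}{3}\right)$ ($R{\left(l,b \right)} = \left(7 + l\right) \left(b + \left(l \frac{1}{3} + 1\right)\right) = \left(7 + l\right) \left(b + \left(\frac{l}{3} + 1\right)\right) = \left(7 + l\right) \left(b + \left(1 + \frac{l}{3}\right)\right) = \left(7 + l\right) \left(1 + b + \frac{l}{3}\right)$)
$\left(\left(-1 + 3\right)^{2} + R{\left(\left(5 + 2\right) - 5,-5 \right)}\right)^{2} = \left(\left(-1 + 3\right)^{2} + \left(7 + 7 \left(-5\right) + \frac{\left(\left(5 + 2\right) - 5\right)^{2}}{3} + \frac{10 \left(\left(5 + 2\right) - 5\right)}{3} - 5 \left(\left(5 + 2\right) - 5\right)\right)\right)^{2} = \left(2^{2} + \left(7 - 35 + \frac{\left(7 - 5\right)^{2}}{3} + \frac{10 \left(7 - 5\right)}{3} - 5 \left(7 - 5\right)\right)\right)^{2} = \left(4 + \left(7 - 35 + \frac{2^{2}}{3} + \frac{10}{3} \cdot 2 - 10\right)\right)^{2} = \left(4 + \left(7 - 35 + \frac{1}{3} \cdot 4 + \frac{20}{3} - 10\right)\right)^{2} = \left(4 + \left(7 - 35 + \frac{4}{3} + \frac{20}{3} - 10\right)\right)^{2} = \left(4 - 30\right)^{2} = \left(-26\right)^{2} = 676$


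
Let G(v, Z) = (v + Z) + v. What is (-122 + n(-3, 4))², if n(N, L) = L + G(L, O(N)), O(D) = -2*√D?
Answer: 12088 + 440*I*√3 ≈ 12088.0 + 762.1*I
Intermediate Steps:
G(v, Z) = Z + 2*v (G(v, Z) = (Z + v) + v = Z + 2*v)
n(N, L) = -2*√N + 3*L (n(N, L) = L + (-2*√N + 2*L) = -2*√N + 3*L)
(-122 + n(-3, 4))² = (-122 + (-2*I*√3 + 3*4))² = (-122 + (-2*I*√3 + 12))² = (-122 + (12 - 2*I*√3))² = (-110 - 2*I*√3)²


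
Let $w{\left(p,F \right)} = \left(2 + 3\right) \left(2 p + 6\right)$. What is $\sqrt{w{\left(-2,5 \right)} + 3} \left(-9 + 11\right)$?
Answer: $2 \sqrt{13} \approx 7.2111$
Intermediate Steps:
$w{\left(p,F \right)} = 30 + 10 p$ ($w{\left(p,F \right)} = 5 \left(6 + 2 p\right) = 30 + 10 p$)
$\sqrt{w{\left(-2,5 \right)} + 3} \left(-9 + 11\right) = \sqrt{\left(30 + 10 \left(-2\right)\right) + 3} \left(-9 + 11\right) = \sqrt{\left(30 - 20\right) + 3} \cdot 2 = \sqrt{10 + 3} \cdot 2 = \sqrt{13} \cdot 2 = 2 \sqrt{13}$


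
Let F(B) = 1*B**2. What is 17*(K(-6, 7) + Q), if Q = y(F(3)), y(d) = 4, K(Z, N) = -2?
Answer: 34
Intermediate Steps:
F(B) = B**2
Q = 4
17*(K(-6, 7) + Q) = 17*(-2 + 4) = 17*2 = 34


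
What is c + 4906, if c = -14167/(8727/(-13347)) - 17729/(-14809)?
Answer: 1144795226094/43079381 ≈ 26574.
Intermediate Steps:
c = 933447782908/43079381 (c = -14167/(8727*(-1/13347)) - 17729*(-1/14809) = -14167/(-2909/4449) + 17729/14809 = -14167*(-4449/2909) + 17729/14809 = 63028983/2909 + 17729/14809 = 933447782908/43079381 ≈ 21668.)
c + 4906 = 933447782908/43079381 + 4906 = 1144795226094/43079381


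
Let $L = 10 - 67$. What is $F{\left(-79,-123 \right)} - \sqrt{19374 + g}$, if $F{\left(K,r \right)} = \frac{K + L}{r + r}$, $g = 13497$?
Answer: $\frac{68}{123} - \sqrt{32871} \approx -180.75$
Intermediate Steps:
$L = -57$ ($L = 10 - 67 = -57$)
$F{\left(K,r \right)} = \frac{-57 + K}{2 r}$ ($F{\left(K,r \right)} = \frac{K - 57}{r + r} = \frac{-57 + K}{2 r}$)
$F{\left(-79,-123 \right)} - \sqrt{19374 + g} = \frac{-57 - 79}{2 \left(-123\right)} - \sqrt{19374 + 13497} = \frac{1}{2} \left(- \frac{1}{123}\right) \left(-136\right) - \sqrt{32871} = \frac{68}{123} - \sqrt{32871}$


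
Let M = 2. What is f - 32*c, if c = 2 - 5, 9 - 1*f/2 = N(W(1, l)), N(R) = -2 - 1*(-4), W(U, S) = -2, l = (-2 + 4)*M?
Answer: 110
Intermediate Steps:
l = 4 (l = (-2 + 4)*2 = 2*2 = 4)
N(R) = 2 (N(R) = -2 + 4 = 2)
f = 14 (f = 18 - 2*2 = 18 - 4 = 14)
c = -3
f - 32*c = 14 - 32*(-3) = 14 + 96 = 110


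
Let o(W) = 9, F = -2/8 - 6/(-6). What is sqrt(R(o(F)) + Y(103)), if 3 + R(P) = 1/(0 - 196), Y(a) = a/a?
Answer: I*sqrt(393)/14 ≈ 1.416*I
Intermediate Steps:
Y(a) = 1
F = 3/4 (F = -2*1/8 - 6*(-1/6) = -1/4 + 1 = 3/4 ≈ 0.75000)
R(P) = -589/196 (R(P) = -3 + 1/(0 - 196) = -3 + 1/(-196) = -3 - 1/196 = -589/196)
sqrt(R(o(F)) + Y(103)) = sqrt(-589/196 + 1) = sqrt(-393/196) = I*sqrt(393)/14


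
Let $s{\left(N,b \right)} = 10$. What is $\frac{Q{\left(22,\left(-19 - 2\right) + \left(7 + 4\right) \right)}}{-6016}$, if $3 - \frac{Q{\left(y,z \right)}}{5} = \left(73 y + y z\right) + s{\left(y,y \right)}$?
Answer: $\frac{6965}{6016} \approx 1.1577$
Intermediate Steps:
$Q{\left(y,z \right)} = -35 - 365 y - 5 y z$ ($Q{\left(y,z \right)} = 15 - 5 \left(\left(73 y + y z\right) + 10\right) = 15 - 5 \left(10 + 73 y + y z\right) = 15 - \left(50 + 365 y + 5 y z\right) = -35 - 365 y - 5 y z$)
$\frac{Q{\left(22,\left(-19 - 2\right) + \left(7 + 4\right) \right)}}{-6016} = \frac{-35 - 8030 - 110 \left(\left(-19 - 2\right) + \left(7 + 4\right)\right)}{-6016} = \left(-35 - 8030 - 110 \left(-21 + 11\right)\right) \left(- \frac{1}{6016}\right) = \left(-35 - 8030 - 110 \left(-10\right)\right) \left(- \frac{1}{6016}\right) = \left(-35 - 8030 + 1100\right) \left(- \frac{1}{6016}\right) = \left(-6965\right) \left(- \frac{1}{6016}\right) = \frac{6965}{6016}$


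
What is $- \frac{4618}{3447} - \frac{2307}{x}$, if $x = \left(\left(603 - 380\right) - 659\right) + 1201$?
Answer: $- \frac{1276111}{292995} \approx -4.3554$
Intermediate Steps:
$x = 765$ ($x = \left(\left(603 - 380\right) - 659\right) + 1201 = \left(223 - 659\right) + 1201 = -436 + 1201 = 765$)
$- \frac{4618}{3447} - \frac{2307}{x} = - \frac{4618}{3447} - \frac{2307}{765} = \left(-4618\right) \frac{1}{3447} - \frac{769}{255} = - \frac{4618}{3447} - \frac{769}{255} = - \frac{1276111}{292995}$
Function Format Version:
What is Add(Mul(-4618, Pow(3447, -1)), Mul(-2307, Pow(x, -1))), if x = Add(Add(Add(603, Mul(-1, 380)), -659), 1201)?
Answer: Rational(-1276111, 292995) ≈ -4.3554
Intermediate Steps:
x = 765 (x = Add(Add(Add(603, -380), -659), 1201) = Add(Add(223, -659), 1201) = Add(-436, 1201) = 765)
Add(Mul(-4618, Pow(3447, -1)), Mul(-2307, Pow(x, -1))) = Add(Mul(-4618, Pow(3447, -1)), Mul(-2307, Pow(765, -1))) = Add(Mul(-4618, Rational(1, 3447)), Mul(-2307, Rational(1, 765))) = Add(Rational(-4618, 3447), Rational(-769, 255)) = Rational(-1276111, 292995)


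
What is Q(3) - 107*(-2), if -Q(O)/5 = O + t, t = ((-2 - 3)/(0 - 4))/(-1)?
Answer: 821/4 ≈ 205.25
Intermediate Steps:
t = -5/4 (t = -5/(-4)*(-1) = -5*(-¼)*(-1) = (5/4)*(-1) = -5/4 ≈ -1.2500)
Q(O) = 25/4 - 5*O (Q(O) = -5*(O - 5/4) = -5*(-5/4 + O) = 25/4 - 5*O)
Q(3) - 107*(-2) = (25/4 - 5*3) - 107*(-2) = (25/4 - 15) + 214 = -35/4 + 214 = 821/4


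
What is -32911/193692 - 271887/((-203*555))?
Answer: 2331162809/1039157580 ≈ 2.2433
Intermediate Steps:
-32911/193692 - 271887/((-203*555)) = -32911*1/193692 - 271887/(-112665) = -32911/193692 - 271887*(-1/112665) = -32911/193692 + 12947/5365 = 2331162809/1039157580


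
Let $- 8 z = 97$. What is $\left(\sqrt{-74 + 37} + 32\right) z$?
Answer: $-388 - \frac{97 i \sqrt{37}}{8} \approx -388.0 - 73.754 i$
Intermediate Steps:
$z = - \frac{97}{8}$ ($z = \left(- \frac{1}{8}\right) 97 = - \frac{97}{8} \approx -12.125$)
$\left(\sqrt{-74 + 37} + 32\right) z = \left(\sqrt{-74 + 37} + 32\right) \left(- \frac{97}{8}\right) = \left(\sqrt{-37} + 32\right) \left(- \frac{97}{8}\right) = \left(i \sqrt{37} + 32\right) \left(- \frac{97}{8}\right) = \left(32 + i \sqrt{37}\right) \left(- \frac{97}{8}\right) = -388 - \frac{97 i \sqrt{37}}{8}$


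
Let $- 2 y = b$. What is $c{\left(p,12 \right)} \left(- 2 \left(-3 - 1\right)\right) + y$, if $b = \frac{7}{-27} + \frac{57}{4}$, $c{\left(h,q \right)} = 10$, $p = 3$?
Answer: $\frac{15769}{216} \approx 73.005$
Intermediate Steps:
$b = \frac{1511}{108}$ ($b = 7 \left(- \frac{1}{27}\right) + 57 \cdot \frac{1}{4} = - \frac{7}{27} + \frac{57}{4} = \frac{1511}{108} \approx 13.991$)
$y = - \frac{1511}{216}$ ($y = \left(- \frac{1}{2}\right) \frac{1511}{108} = - \frac{1511}{216} \approx -6.9954$)
$c{\left(p,12 \right)} \left(- 2 \left(-3 - 1\right)\right) + y = 10 \left(- 2 \left(-3 - 1\right)\right) - \frac{1511}{216} = 10 \left(\left(-2\right) \left(-4\right)\right) - \frac{1511}{216} = 10 \cdot 8 - \frac{1511}{216} = 80 - \frac{1511}{216} = \frac{15769}{216}$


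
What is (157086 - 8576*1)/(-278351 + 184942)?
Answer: -148510/93409 ≈ -1.5899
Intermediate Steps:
(157086 - 8576*1)/(-278351 + 184942) = (157086 - 8576)/(-93409) = 148510*(-1/93409) = -148510/93409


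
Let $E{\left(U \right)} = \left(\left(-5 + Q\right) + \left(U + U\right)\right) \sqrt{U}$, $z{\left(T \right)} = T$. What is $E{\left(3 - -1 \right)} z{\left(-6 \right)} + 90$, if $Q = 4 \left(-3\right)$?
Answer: $198$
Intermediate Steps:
$Q = -12$
$E{\left(U \right)} = \sqrt{U} \left(-17 + 2 U\right)$ ($E{\left(U \right)} = \left(\left(-5 - 12\right) + \left(U + U\right)\right) \sqrt{U} = \left(-17 + 2 U\right) \sqrt{U} = \sqrt{U} \left(-17 + 2 U\right)$)
$E{\left(3 - -1 \right)} z{\left(-6 \right)} + 90 = \sqrt{3 - -1} \left(-17 + 2 \left(3 - -1\right)\right) \left(-6\right) + 90 = \sqrt{3 + 1} \left(-17 + 2 \left(3 + 1\right)\right) \left(-6\right) + 90 = \sqrt{4} \left(-17 + 2 \cdot 4\right) \left(-6\right) + 90 = 2 \left(-17 + 8\right) \left(-6\right) + 90 = 2 \left(-9\right) \left(-6\right) + 90 = \left(-18\right) \left(-6\right) + 90 = 108 + 90 = 198$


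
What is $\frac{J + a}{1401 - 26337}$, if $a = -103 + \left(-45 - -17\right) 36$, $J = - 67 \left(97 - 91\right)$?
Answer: $\frac{1513}{24936} \approx 0.060675$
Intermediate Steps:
$J = -402$ ($J = \left(-67\right) 6 = -402$)
$a = -1111$ ($a = -103 + \left(-45 + 17\right) 36 = -103 - 1008 = -1111$)
$\frac{J + a}{1401 - 26337} = \frac{-402 - 1111}{1401 - 26337} = - \frac{1513}{-24936} = \left(-1513\right) \left(- \frac{1}{24936}\right) = \frac{1513}{24936}$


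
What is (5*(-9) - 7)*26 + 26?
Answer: -1326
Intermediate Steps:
(5*(-9) - 7)*26 + 26 = (-45 - 7)*26 + 26 = -52*26 + 26 = -1352 + 26 = -1326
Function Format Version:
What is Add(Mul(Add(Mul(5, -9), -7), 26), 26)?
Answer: -1326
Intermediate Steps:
Add(Mul(Add(Mul(5, -9), -7), 26), 26) = Add(Mul(Add(-45, -7), 26), 26) = Add(Mul(-52, 26), 26) = Add(-1352, 26) = -1326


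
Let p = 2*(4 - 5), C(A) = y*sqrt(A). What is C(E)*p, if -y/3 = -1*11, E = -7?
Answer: -66*I*sqrt(7) ≈ -174.62*I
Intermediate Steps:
y = 33 (y = -(-3)*11 = -3*(-11) = 33)
C(A) = 33*sqrt(A)
p = -2 (p = 2*(-1) = -2)
C(E)*p = (33*sqrt(-7))*(-2) = (33*(I*sqrt(7)))*(-2) = (33*I*sqrt(7))*(-2) = -66*I*sqrt(7)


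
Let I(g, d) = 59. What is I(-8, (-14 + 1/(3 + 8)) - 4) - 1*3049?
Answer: -2990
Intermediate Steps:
I(-8, (-14 + 1/(3 + 8)) - 4) - 1*3049 = 59 - 1*3049 = 59 - 3049 = -2990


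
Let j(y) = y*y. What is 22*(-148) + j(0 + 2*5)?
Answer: -3156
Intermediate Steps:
j(y) = y²
22*(-148) + j(0 + 2*5) = 22*(-148) + (0 + 2*5)² = -3256 + (0 + 10)² = -3256 + 10² = -3256 + 100 = -3156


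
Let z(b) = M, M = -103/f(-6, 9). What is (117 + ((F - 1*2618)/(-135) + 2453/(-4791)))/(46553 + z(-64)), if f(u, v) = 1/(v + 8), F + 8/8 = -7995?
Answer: 7010798/1609847865 ≈ 0.0043549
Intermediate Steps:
F = -7996 (F = -1 - 7995 = -7996)
f(u, v) = 1/(8 + v)
M = -1751 (M = -103/(1/(8 + 9)) = -103/(1/17) = -103/1/17 = -103*17 = -1751)
z(b) = -1751
(117 + ((F - 1*2618)/(-135) + 2453/(-4791)))/(46553 + z(-64)) = (117 + ((-7996 - 1*2618)/(-135) + 2453/(-4791)))/(46553 - 1751) = (117 + ((-7996 - 2618)*(-1/135) + 2453*(-1/4791)))/44802 = (117 + (-10614*(-1/135) - 2453/4791))*(1/44802) = (117 + (3538/45 - 2453/4791))*(1/44802) = (117 + 5613391/71865)*(1/44802) = (14021596/71865)*(1/44802) = 7010798/1609847865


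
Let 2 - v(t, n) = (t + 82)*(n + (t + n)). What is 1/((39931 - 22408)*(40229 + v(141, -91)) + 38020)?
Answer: 1/865218622 ≈ 1.1558e-9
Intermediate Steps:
v(t, n) = 2 - (82 + t)*(t + 2*n) (v(t, n) = 2 - (t + 82)*(n + (t + n)) = 2 - (82 + t)*(n + (n + t)) = 2 - (82 + t)*(t + 2*n))
1/((39931 - 22408)*(40229 + v(141, -91)) + 38020) = 1/((39931 - 22408)*(40229 + (2 - 1*141² - 164*(-91) - 82*141 - 2*(-91)*141)) + 38020) = 1/(17523*(40229 + (2 - 1*19881 + 14924 - 11562 + 25662)) + 38020) = 1/(17523*(40229 + (2 - 19881 + 14924 - 11562 + 25662)) + 38020) = 1/(17523*(40229 + 9145) + 38020) = 1/(17523*49374 + 38020) = 1/(865180602 + 38020) = 1/865218622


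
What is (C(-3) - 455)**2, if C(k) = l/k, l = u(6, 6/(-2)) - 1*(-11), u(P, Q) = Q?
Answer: 1885129/9 ≈ 2.0946e+5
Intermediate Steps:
l = 8 (l = 6/(-2) - 1*(-11) = 6*(-1/2) + 11 = -3 + 11 = 8)
C(k) = 8/k
(C(-3) - 455)**2 = (8/(-3) - 455)**2 = (8*(-1/3) - 455)**2 = (-8/3 - 455)**2 = (-1373/3)**2 = 1885129/9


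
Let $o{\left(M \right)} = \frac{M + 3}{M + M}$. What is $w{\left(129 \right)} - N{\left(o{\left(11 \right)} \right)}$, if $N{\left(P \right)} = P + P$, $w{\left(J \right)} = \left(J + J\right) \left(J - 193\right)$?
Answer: $- \frac{181646}{11} \approx -16513.0$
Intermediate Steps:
$w{\left(J \right)} = 2 J \left(-193 + J\right)$
$o{\left(M \right)} = \frac{3 + M}{2 M}$
$N{\left(P \right)} = 2 P$
$w{\left(129 \right)} - N{\left(o{\left(11 \right)} \right)} = 2 \cdot 129 \left(-193 + 129\right) - 2 \frac{3 + 11}{2 \cdot 11} = 2 \cdot 129 \left(-64\right) - 2 \cdot \frac{1}{2} \cdot \frac{1}{11} \cdot 14 = -16512 - 2 \cdot \frac{7}{11} = -16512 - \frac{14}{11} = - \frac{181646}{11}$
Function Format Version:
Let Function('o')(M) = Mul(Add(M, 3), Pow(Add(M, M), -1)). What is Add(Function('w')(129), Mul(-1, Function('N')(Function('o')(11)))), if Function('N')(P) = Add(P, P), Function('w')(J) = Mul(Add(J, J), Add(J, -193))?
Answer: Rational(-181646, 11) ≈ -16513.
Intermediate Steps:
Function('w')(J) = Mul(2, J, Add(-193, J)) (Function('w')(J) = Mul(Mul(2, J), Add(-193, J)) = Mul(2, J, Add(-193, J)))
Function('o')(M) = Mul(Rational(1, 2), Pow(M, -1), Add(3, M)) (Function('o')(M) = Mul(Add(3, M), Pow(Mul(2, M), -1)) = Mul(Add(3, M), Mul(Rational(1, 2), Pow(M, -1))) = Mul(Rational(1, 2), Pow(M, -1), Add(3, M)))
Function('N')(P) = Mul(2, P)
Add(Function('w')(129), Mul(-1, Function('N')(Function('o')(11)))) = Add(Mul(2, 129, Add(-193, 129)), Mul(-1, Mul(2, Mul(Rational(1, 2), Pow(11, -1), Add(3, 11))))) = Add(Mul(2, 129, -64), Mul(-1, Mul(2, Mul(Rational(1, 2), Rational(1, 11), 14)))) = Add(-16512, Mul(-1, Mul(2, Rational(7, 11)))) = Add(-16512, Mul(-1, Rational(14, 11))) = Add(-16512, Rational(-14, 11)) = Rational(-181646, 11)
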